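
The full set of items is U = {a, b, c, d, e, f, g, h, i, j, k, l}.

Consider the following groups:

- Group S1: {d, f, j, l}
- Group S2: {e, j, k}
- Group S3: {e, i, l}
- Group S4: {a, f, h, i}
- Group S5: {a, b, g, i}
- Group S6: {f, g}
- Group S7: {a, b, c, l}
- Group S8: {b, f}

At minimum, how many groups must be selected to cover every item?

5

Take {S1, S2, S4, S6, S7}. Their union is {a, b, c, d, e, f, g, h, i, j, k, l}, which is all 12 items.
No 4 of the 8 groups cover everything (all 70 combinations miss at least one item), so 5 is optimal.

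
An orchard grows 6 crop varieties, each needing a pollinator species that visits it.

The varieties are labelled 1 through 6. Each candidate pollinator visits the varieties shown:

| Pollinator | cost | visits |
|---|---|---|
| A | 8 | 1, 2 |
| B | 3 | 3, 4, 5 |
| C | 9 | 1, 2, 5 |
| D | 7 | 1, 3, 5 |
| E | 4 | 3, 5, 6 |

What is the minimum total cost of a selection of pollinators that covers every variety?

A, B, E together cover every variety (A ∪ B ∪ E = {1, 2, 3, 4, 5, 6}); total cost 8 + 3 + 4 = 15.
No covering selection has total cost below 15.

15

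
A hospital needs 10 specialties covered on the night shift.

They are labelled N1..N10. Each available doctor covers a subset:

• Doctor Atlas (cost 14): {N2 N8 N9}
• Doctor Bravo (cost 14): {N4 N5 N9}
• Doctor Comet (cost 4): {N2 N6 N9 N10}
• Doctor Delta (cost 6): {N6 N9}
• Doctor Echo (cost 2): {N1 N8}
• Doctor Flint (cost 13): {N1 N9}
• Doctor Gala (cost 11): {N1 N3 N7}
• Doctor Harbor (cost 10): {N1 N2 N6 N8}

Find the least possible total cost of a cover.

31

Bravo, Comet, Echo, Gala together cover every specialty (Bravo ∪ Comet ∪ Echo ∪ Gala = {N1, N2, N3, N4, N5, N6, N7, N8, N9, N10}); total cost 14 + 4 + 2 + 11 = 31.
No covering selection has total cost below 31.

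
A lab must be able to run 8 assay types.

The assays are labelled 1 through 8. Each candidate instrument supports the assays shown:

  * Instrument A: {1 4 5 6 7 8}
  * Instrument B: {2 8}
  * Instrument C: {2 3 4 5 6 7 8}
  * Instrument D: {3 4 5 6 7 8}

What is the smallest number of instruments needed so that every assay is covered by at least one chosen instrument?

A and C together: A ∪ C = {1, 2, 3, 4, 5, 6, 7, 8} — every assay is covered.
No single instrument has all 8 assays (the largest, C, has 7), so 2 is optimal.

2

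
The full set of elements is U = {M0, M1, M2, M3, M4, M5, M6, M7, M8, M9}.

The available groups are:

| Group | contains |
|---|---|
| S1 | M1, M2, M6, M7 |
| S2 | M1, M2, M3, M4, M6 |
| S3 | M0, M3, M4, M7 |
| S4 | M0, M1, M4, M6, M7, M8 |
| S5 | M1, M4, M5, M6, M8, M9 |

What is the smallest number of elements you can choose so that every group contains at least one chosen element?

2

H = {M0, M6} meets every group (each contains at least one member of H), and |H| = 2.
No single element lies in every group, so at least 2 are needed and 2 is optimal.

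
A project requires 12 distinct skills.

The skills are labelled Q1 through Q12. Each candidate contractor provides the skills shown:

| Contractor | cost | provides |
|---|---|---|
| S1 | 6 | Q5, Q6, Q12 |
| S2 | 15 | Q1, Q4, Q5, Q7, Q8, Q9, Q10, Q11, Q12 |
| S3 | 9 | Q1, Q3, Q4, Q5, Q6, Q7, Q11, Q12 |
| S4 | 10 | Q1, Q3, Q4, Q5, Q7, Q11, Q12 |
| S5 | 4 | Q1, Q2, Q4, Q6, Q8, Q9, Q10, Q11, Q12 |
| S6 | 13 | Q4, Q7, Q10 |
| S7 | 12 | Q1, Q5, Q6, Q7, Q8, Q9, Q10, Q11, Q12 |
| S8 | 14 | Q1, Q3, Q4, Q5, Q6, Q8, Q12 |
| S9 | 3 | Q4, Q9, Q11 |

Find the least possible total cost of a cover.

13

S3, S5 together cover every skill (S3 ∪ S5 = {Q1, Q2, Q3, Q4, Q5, Q6, Q7, Q8, Q9, Q10, Q11, Q12}); total cost 9 + 4 = 13.
No covering selection has total cost below 13.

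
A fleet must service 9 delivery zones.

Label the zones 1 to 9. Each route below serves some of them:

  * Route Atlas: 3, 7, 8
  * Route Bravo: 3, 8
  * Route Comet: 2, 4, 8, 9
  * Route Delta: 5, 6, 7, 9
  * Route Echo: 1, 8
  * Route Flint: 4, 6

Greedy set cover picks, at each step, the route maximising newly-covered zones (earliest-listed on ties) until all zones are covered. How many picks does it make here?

4

Greedy: pick Comet (covers 4 new) → pick Delta (covers 3 new) → pick Atlas (covers 1 new) → pick Echo (covers 1 new). Total picks: 4.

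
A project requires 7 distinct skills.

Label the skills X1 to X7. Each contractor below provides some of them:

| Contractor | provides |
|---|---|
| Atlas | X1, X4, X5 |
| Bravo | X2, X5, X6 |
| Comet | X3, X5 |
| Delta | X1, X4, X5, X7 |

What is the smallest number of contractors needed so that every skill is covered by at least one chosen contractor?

3

Take {Bravo, Comet, Delta}. Their union is {X1, X2, X3, X4, X5, X6, X7}, which is all 7 skills.
Only Bravo contains X2, so Bravo is forced; the remaining 4 skills need at least 2 more contractors (each remaining contractor adds at most 3) — so at least 3 contractors are needed, and 3 is optimal.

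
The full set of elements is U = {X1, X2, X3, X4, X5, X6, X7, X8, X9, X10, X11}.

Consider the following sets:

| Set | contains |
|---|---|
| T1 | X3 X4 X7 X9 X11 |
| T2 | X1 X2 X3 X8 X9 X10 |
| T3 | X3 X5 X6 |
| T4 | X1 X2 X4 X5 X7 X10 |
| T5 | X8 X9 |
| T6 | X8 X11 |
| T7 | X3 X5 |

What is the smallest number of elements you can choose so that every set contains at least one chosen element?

The 3 elements {X5, X8, X11} hit every set.
No choice of 2 elements meets every set, so 3 is the minimum.

3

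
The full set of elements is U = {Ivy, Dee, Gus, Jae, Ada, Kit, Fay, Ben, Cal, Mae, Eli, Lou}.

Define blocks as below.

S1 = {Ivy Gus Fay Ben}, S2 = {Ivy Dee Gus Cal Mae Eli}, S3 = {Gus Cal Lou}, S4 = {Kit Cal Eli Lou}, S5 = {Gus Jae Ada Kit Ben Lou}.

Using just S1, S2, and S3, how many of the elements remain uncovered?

Union of S1, S2, S3 = {Ivy, Dee, Gus, Fay, Ben, Cal, Mae, Eli, Lou}.
Not covered: Jae, Ada, Kit — 3 elements.

3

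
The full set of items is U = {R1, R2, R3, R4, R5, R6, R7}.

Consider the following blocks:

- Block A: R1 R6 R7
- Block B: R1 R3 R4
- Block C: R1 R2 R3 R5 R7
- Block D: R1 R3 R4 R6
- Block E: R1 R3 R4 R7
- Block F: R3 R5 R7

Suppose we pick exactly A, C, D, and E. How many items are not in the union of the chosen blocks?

0

Union of A, C, D, E = {R1, R2, R3, R4, R5, R6, R7} — that's every item, so 0 are uncovered.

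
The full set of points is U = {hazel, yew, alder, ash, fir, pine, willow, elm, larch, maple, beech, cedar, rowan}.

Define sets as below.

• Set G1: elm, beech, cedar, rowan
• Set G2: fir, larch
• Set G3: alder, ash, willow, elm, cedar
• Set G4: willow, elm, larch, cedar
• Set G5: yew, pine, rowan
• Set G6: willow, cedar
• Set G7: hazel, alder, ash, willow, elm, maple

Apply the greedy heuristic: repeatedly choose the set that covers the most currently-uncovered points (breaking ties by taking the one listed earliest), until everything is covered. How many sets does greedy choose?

Greedy: pick G7 (covers 6 new) → pick G1 (covers 3 new) → pick G2 (covers 2 new) → pick G5 (covers 2 new). Total picks: 4.

4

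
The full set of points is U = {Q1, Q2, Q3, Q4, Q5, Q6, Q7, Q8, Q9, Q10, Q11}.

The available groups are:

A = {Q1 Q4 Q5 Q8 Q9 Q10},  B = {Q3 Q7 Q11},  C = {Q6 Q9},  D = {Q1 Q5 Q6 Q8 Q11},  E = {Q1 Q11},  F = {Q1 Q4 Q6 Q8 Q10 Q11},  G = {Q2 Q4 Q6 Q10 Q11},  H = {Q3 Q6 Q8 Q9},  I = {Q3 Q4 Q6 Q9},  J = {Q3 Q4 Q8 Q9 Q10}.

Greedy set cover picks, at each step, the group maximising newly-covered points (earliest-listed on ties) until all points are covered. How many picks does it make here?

Greedy: pick A (covers 6 new) → pick B (covers 3 new) → pick G (covers 2 new). Total picks: 3.

3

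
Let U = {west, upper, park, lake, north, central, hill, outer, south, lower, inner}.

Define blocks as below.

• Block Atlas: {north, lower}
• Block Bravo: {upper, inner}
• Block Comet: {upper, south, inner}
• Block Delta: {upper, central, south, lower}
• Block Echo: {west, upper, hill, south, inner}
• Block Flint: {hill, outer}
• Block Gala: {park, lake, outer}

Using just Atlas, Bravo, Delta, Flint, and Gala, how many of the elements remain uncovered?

Union of Atlas, Bravo, Delta, Flint, Gala = {upper, park, lake, north, central, hill, outer, south, lower, inner}.
Not covered: west — 1 element.

1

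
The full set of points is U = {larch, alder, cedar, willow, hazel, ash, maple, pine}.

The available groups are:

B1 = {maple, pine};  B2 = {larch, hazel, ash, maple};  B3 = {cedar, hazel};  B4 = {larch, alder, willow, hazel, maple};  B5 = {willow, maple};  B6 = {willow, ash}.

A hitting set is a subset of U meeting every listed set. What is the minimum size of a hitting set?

H = {cedar, willow, maple} meets every group (each contains at least one member of H), and |H| = 3.
The groups B1, B3, B6 are pairwise disjoint, so any hitting set needs a separate point for each — at least 3. Hence 3 is optimal.

3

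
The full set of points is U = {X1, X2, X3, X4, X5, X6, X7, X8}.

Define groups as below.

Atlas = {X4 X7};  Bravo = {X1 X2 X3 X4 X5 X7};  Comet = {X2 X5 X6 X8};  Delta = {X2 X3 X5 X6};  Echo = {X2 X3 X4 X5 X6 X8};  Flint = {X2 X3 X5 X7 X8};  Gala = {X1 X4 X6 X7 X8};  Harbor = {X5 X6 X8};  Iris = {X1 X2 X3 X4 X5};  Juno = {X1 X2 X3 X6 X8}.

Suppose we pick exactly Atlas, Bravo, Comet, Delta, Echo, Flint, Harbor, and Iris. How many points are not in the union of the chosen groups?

0

Union of Atlas, Bravo, Comet, Delta, Echo, Flint, Harbor, Iris = {X1, X2, X3, X4, X5, X6, X7, X8} — that's every point, so 0 are uncovered.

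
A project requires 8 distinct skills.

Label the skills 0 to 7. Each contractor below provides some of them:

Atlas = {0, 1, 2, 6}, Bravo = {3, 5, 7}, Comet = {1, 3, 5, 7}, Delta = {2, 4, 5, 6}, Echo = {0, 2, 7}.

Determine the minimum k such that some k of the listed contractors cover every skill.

3

Atlas and Bravo and Delta together: Atlas ∪ Bravo ∪ Delta = {0, 1, 2, 3, 4, 5, 6, 7} — every skill is covered.
Only Delta contains 4, so Delta is forced; the remaining 4 skills need at least 2 more contractors (each remaining contractor adds at most 3) — so at least 3 contractors are needed, and 3 is optimal.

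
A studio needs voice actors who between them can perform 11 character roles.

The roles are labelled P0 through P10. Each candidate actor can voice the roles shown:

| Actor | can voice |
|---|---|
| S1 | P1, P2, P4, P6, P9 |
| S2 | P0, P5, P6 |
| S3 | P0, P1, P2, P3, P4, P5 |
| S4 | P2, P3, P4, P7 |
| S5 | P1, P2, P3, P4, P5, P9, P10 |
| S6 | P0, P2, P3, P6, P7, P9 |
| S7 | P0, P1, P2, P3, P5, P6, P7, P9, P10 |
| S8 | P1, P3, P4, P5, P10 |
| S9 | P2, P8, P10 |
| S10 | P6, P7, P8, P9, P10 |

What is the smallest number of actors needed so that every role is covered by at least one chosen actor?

Take {S3, S10}. Their union is {P0, P1, P2, P3, P4, P5, P6, P7, P8, P9, P10}, which is all 11 roles.
No single actor has all 11 roles (the largest, S7, has 9), so 2 is optimal.

2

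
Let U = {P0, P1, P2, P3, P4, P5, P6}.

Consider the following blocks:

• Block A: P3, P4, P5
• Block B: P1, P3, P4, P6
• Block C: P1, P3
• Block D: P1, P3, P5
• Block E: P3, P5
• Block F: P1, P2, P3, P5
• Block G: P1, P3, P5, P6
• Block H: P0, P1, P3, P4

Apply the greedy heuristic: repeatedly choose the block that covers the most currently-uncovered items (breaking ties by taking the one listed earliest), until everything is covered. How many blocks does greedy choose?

3

Greedy: pick B (covers 4 new) → pick F (covers 2 new) → pick H (covers 1 new). Total picks: 3.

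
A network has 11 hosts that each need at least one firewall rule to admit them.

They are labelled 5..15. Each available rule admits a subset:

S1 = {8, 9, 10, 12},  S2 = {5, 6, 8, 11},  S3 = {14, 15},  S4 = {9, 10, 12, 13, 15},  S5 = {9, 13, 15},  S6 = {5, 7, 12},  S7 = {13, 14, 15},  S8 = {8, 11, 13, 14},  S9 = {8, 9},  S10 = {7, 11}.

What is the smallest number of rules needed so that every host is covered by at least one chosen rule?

4

Take {S2, S4, S6, S7}. Their union is {5, 6, 7, 8, 9, 10, 11, 12, 13, 14, 15}, which is all 11 hosts.
No 3 of the 10 rules cover everything (all 120 combinations miss at least one host), so 4 is optimal.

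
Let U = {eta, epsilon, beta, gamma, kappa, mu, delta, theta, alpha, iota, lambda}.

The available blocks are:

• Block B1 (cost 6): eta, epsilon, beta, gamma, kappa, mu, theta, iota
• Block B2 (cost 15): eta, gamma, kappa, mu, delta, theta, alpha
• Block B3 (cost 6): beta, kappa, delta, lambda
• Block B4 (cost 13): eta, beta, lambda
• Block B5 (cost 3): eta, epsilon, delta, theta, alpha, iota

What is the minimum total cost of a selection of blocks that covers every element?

15

B1, B3, B5 together cover every element (B1 ∪ B3 ∪ B5 = {eta, epsilon, beta, gamma, kappa, mu, delta, theta, alpha, iota, lambda}); total cost 6 + 6 + 3 = 15.
No covering selection has total cost below 15.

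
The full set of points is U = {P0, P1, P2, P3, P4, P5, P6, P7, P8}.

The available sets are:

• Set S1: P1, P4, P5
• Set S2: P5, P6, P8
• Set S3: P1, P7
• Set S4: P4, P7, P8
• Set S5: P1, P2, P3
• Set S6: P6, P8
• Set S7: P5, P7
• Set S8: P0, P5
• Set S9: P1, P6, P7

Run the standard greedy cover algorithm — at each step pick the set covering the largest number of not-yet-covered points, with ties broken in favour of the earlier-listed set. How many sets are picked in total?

5

Greedy: pick S1 (covers 3 new) → pick S2 (covers 2 new) → pick S5 (covers 2 new) → pick S3 (covers 1 new) → pick S8 (covers 1 new). Total picks: 5.
(The true minimum cover uses only 4 sets, so greedy is not optimal here.)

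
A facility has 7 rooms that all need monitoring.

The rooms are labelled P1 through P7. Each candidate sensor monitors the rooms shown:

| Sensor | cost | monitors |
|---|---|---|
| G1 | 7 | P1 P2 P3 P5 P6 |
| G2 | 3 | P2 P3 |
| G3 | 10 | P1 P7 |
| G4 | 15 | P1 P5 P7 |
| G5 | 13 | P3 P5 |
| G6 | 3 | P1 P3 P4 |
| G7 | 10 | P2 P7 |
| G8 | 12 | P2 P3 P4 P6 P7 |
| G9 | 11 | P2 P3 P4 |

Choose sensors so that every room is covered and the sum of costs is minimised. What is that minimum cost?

19

G1, G8 together cover every room (G1 ∪ G8 = {P1, P2, P3, P4, P5, P6, P7}); total cost 7 + 12 = 19.
The greedy pick G6, G1, G3 costs 20; no covering selection beats 19.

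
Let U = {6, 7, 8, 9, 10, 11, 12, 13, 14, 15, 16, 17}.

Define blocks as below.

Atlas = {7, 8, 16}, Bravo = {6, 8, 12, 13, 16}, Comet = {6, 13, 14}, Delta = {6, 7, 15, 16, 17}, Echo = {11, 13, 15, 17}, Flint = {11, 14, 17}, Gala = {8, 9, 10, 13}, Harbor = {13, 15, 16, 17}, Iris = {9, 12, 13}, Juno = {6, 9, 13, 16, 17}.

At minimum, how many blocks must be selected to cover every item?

4

Bravo and Delta and Flint and Gala together: Bravo ∪ Delta ∪ Flint ∪ Gala = {6, 7, 8, 9, 10, 11, 12, 13, 14, 15, 16, 17} — every item is covered.
No 3 of the 10 blocks cover everything (all 120 combinations miss at least one item), so 4 is optimal.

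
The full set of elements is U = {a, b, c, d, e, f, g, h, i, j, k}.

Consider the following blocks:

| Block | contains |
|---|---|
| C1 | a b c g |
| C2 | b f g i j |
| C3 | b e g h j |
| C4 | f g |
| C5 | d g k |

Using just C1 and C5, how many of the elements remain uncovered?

5

Union of C1, C5 = {a, b, c, d, g, k}.
Not covered: e, f, h, i, j — 5 elements.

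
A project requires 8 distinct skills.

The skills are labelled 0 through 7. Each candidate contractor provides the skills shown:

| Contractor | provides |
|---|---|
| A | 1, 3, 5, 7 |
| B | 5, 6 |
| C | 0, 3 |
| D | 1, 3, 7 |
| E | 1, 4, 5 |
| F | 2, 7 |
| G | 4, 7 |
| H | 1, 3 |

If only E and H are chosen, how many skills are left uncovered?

4

Union of E, H = {1, 3, 4, 5}.
Not covered: 0, 2, 6, 7 — 4 skills.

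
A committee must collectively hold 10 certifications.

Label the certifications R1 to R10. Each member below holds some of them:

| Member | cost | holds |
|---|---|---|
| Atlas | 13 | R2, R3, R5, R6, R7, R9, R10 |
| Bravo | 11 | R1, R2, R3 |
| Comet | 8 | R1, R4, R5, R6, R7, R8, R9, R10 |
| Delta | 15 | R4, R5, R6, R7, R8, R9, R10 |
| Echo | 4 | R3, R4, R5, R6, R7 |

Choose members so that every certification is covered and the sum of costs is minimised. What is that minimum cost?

Bravo, Comet together cover every certification (Bravo ∪ Comet = {R1, R2, R3, R4, R5, R6, R7, R8, R9, R10}); total cost 11 + 8 = 19.
The greedy pick Echo, Comet, Bravo costs 23; no covering selection beats 19.

19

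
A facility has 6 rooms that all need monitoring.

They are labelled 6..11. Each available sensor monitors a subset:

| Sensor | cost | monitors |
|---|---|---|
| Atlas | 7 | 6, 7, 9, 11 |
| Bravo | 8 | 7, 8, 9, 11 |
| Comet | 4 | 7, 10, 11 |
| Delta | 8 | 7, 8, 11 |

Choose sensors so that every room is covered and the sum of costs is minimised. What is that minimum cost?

Atlas, Bravo, Comet together cover every room (Atlas ∪ Bravo ∪ Comet = {6, 7, 8, 9, 10, 11}); total cost 7 + 8 + 4 = 19.
No covering selection has total cost below 19.

19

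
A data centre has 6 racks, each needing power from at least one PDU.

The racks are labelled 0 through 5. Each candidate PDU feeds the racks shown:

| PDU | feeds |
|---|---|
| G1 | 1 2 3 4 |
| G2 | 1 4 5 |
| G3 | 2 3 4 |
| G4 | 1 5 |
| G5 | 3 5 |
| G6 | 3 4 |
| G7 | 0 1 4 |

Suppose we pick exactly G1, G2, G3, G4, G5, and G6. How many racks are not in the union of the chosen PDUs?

1

Union of G1, G2, G3, G4, G5, G6 = {1, 2, 3, 4, 5}.
Not covered: 0 — 1 rack.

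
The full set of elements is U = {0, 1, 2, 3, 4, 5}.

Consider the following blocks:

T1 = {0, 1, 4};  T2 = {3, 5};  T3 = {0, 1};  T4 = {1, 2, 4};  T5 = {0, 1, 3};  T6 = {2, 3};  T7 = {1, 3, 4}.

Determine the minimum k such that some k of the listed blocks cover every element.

Take {T2, T4, T5}. Their union is {0, 1, 2, 3, 4, 5}, which is all 6 elements.
Only T2 contains 5, so T2 is forced; the remaining 4 elements need at least 2 more blocks (each remaining block adds at most 3) — so at least 3 blocks are needed, and 3 is optimal.

3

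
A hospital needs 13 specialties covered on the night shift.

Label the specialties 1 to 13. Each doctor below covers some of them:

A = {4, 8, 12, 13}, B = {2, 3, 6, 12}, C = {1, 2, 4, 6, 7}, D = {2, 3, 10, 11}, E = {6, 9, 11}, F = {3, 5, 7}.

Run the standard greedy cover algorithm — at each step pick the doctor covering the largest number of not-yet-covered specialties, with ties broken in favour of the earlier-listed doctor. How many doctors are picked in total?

Greedy: pick C (covers 5 new) → pick A (covers 3 new) → pick D (covers 3 new) → pick E (covers 1 new) → pick F (covers 1 new). Total picks: 5.

5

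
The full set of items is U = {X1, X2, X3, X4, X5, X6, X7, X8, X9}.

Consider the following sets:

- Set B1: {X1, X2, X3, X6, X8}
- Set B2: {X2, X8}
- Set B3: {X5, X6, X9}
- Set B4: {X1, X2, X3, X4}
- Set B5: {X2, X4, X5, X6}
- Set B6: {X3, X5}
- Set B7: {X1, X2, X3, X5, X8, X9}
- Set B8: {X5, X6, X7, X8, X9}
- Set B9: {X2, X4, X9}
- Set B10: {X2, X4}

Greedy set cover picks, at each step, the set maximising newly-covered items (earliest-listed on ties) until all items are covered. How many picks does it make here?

3

Greedy: pick B7 (covers 6 new) → pick B5 (covers 2 new) → pick B8 (covers 1 new). Total picks: 3.
(The true minimum cover uses only 2 sets, so greedy is not optimal here.)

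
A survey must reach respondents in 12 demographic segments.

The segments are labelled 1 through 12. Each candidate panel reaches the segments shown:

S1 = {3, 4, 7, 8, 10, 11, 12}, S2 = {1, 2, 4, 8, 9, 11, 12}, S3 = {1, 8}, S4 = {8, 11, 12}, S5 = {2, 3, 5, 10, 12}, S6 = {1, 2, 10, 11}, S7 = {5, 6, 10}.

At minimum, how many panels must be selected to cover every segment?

S1 and S2 and S7 together: S1 ∪ S2 ∪ S7 = {1, 2, 3, 4, 5, 6, 7, 8, 9, 10, 11, 12} — every segment is covered.
Only S7 contains 6, so S7 is forced; the remaining 9 segments need at least 2 more panels (each remaining panel adds at most 7) — so at least 3 panels are needed, and 3 is optimal.

3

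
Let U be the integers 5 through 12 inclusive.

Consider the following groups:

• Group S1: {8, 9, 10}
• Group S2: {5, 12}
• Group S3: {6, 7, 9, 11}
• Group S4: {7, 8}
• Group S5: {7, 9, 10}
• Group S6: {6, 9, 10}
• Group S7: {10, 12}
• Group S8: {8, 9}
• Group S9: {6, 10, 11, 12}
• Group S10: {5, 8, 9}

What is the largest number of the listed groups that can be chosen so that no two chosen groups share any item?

S2, S4, S6 are pairwise disjoint (S2={5,12}; S4={7,8}; S6={6,9,10}).
Every remaining group overlaps one of these, and no 4 of the listed groups are pairwise disjoint, so 3 is the maximum.

3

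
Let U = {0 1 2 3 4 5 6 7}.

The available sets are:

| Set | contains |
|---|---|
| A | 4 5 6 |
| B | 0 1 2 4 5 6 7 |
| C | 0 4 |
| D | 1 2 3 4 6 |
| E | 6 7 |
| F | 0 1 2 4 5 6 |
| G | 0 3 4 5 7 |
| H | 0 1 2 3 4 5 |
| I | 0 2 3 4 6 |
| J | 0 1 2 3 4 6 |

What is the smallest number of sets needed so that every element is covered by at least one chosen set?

B and D together: B ∪ D = {0, 1, 2, 3, 4, 5, 6, 7} — every element is covered.
No single set has all 8 elements (the largest, B, has 7), so 2 is optimal.

2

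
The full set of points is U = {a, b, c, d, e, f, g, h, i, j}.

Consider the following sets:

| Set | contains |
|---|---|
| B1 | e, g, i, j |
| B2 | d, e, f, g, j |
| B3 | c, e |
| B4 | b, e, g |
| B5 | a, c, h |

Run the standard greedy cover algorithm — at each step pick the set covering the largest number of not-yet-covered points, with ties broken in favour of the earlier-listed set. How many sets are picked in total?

Greedy: pick B2 (covers 5 new) → pick B5 (covers 3 new) → pick B1 (covers 1 new) → pick B4 (covers 1 new). Total picks: 4.

4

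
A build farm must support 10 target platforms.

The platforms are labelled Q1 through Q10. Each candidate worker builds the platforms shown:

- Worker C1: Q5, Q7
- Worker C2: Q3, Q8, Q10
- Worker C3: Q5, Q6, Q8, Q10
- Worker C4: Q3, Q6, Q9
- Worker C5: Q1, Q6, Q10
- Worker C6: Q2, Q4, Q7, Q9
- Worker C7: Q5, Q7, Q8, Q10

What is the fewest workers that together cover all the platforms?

Take {C1, C2, C5, C6}. Their union is {Q1, Q2, Q3, Q4, Q5, Q6, Q7, Q8, Q9, Q10}, which is all 10 platforms.
No 3 of the 7 workers cover everything (all 35 combinations miss at least one platform), so 4 is optimal.

4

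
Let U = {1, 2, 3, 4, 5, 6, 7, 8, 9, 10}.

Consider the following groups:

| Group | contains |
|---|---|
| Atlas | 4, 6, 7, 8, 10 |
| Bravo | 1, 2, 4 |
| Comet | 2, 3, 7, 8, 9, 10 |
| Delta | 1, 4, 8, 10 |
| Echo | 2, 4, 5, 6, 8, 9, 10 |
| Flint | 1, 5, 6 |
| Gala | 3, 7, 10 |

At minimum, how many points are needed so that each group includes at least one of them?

H = {1, 10} meets every group (each contains at least one member of H), and |H| = 2.
The groups Comet, Flint are pairwise disjoint, so any hitting set needs a separate point for each — at least 2. Hence 2 is optimal.

2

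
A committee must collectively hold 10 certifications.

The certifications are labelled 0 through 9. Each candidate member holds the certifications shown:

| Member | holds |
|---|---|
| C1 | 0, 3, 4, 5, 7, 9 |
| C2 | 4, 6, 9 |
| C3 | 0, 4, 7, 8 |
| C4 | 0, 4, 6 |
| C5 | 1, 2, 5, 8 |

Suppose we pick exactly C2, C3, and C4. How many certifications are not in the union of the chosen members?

Union of C2, C3, C4 = {0, 4, 6, 7, 8, 9}.
Not covered: 1, 2, 3, 5 — 4 certifications.

4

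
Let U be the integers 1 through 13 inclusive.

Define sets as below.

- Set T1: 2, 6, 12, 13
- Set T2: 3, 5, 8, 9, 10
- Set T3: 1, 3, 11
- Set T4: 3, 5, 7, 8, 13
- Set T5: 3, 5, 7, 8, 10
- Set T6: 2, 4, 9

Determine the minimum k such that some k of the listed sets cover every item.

T1, T3, T5, and T6 cover everything between them: the union {1, 2, 3, 4, 5, 6, 7, 8, 9, 10, 11, 12, 13} is all of U.
Only T3 contains 1, so T3 is forced; the remaining 10 items need at least 3 more sets (each remaining set adds at most 4) — so at least 4 sets are needed, and 4 is optimal.

4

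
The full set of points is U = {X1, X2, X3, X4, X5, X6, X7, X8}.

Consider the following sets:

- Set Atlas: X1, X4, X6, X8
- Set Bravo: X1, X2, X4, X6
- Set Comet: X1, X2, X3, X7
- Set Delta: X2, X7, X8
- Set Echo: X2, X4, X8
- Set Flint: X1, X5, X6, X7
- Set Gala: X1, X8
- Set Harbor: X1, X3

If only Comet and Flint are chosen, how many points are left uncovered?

Union of Comet, Flint = {X1, X2, X3, X5, X6, X7}.
Not covered: X4, X8 — 2 points.

2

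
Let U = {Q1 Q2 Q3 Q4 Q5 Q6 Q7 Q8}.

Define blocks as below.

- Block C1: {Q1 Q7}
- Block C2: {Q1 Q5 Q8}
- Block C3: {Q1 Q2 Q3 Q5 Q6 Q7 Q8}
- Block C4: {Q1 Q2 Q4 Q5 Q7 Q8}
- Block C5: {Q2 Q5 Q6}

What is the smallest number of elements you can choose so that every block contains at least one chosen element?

H = {Q1, Q2} meets every block (each contains at least one member of H), and |H| = 2.
The blocks C1, C5 are pairwise disjoint, so any hitting set needs a separate element for each — at least 2. Hence 2 is optimal.

2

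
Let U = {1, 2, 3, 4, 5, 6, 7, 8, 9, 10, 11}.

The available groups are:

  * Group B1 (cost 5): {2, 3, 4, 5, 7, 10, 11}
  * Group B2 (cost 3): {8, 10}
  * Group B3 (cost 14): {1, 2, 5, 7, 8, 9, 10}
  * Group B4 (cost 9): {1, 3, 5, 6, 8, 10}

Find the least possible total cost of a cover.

B1, B3, B4 together cover every item (B1 ∪ B3 ∪ B4 = {1, 2, 3, 4, 5, 6, 7, 8, 9, 10, 11}); total cost 5 + 14 + 9 = 28.
The greedy pick B1, B2, B4, B3 costs 31; no covering selection beats 28.

28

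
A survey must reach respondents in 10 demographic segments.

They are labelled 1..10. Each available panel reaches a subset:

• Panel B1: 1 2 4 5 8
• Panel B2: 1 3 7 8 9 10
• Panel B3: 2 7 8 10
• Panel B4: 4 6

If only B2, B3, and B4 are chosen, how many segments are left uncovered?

1

Union of B2, B3, B4 = {1, 2, 3, 4, 6, 7, 8, 9, 10}.
Not covered: 5 — 1 segment.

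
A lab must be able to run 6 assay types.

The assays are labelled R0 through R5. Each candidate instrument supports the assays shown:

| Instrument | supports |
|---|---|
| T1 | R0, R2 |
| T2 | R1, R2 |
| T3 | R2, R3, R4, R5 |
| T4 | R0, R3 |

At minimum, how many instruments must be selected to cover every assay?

T2 and T3 and T4 together: T2 ∪ T3 ∪ T4 = {R0, R1, R2, R3, R4, R5} — every assay is covered.
Only T2 contains R1, so T2 is forced; the remaining 4 assays need at least 2 more instruments (each remaining instrument adds at most 3) — so at least 3 instruments are needed, and 3 is optimal.

3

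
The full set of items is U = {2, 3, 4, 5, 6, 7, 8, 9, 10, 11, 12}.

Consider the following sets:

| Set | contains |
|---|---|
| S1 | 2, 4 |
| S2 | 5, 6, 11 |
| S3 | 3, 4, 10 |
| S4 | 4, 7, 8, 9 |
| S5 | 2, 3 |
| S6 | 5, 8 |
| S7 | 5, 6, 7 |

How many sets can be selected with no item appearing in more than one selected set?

3

S2, S4, S5 are pairwise disjoint (S2={5,6,11}; S4={4,7,8,9}; S5={2,3}).
Every remaining set overlaps one of these, and no 4 of the listed sets are pairwise disjoint, so 3 is the maximum.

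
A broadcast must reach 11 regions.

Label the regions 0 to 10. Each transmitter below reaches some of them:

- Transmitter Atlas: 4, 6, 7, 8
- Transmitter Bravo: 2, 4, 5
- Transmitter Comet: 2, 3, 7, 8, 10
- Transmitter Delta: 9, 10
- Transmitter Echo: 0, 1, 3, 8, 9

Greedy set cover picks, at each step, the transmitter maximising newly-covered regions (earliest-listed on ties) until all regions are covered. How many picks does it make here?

Greedy: pick Comet (covers 5 new) → pick Echo (covers 3 new) → pick Atlas (covers 2 new) → pick Bravo (covers 1 new). Total picks: 4.

4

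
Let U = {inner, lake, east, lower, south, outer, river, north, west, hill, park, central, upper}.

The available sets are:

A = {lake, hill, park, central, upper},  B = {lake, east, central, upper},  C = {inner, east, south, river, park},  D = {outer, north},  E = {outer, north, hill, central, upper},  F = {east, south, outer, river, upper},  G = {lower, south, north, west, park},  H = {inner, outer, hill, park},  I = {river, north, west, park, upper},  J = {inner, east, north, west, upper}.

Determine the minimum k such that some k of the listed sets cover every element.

4

B and C and G and H together: B ∪ C ∪ G ∪ H = {inner, lake, east, lower, south, outer, river, north, west, hill, park, central, upper} — every element is covered.
No 3 of the 10 sets cover everything (all 120 combinations miss at least one element), so 4 is optimal.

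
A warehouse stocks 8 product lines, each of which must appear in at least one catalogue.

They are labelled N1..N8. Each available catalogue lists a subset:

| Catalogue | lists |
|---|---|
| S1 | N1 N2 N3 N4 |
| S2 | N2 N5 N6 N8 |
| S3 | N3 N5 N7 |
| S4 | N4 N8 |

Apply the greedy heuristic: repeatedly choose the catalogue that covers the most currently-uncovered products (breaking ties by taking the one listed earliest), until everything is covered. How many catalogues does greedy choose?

3

Greedy: pick S1 (covers 4 new) → pick S2 (covers 3 new) → pick S3 (covers 1 new). Total picks: 3.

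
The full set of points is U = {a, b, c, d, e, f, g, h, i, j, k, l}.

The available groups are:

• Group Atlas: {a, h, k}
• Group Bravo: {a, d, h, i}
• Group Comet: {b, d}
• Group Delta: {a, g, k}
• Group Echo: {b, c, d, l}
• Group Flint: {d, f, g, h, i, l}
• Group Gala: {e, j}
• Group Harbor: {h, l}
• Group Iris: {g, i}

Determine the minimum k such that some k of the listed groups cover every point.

4

Take {Delta, Echo, Flint, Gala}. Their union is {a, b, c, d, e, f, g, h, i, j, k, l}, which is all 12 points.
Only Flint contains f, so Flint is forced; the remaining 6 points need at least 3 more groups (each remaining group adds at most 2) — so at least 4 groups are needed, and 4 is optimal.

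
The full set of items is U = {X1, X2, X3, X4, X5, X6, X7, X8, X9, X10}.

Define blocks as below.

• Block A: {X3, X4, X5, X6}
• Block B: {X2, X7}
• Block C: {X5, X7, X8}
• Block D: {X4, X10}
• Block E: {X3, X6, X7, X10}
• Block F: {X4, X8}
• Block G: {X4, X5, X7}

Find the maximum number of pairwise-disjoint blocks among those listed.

2

A, B are pairwise disjoint (A={X3,X4,X5,X6}; B={X2,X7}).
Every remaining block overlaps one of these, and no 3 of the listed blocks are pairwise disjoint, so 2 is the maximum.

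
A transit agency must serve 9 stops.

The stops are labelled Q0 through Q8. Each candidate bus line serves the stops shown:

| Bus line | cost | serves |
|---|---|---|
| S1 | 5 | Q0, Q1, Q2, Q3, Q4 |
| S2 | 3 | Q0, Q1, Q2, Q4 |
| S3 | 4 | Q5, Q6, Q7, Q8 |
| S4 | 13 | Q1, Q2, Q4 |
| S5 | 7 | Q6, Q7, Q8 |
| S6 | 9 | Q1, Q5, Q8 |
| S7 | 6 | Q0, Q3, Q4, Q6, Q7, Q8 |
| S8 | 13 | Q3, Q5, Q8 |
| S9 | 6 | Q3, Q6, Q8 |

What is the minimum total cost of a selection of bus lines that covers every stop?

9

S1, S3 together cover every stop (S1 ∪ S3 = {Q0, Q1, Q2, Q3, Q4, Q5, Q6, Q7, Q8}); total cost 5 + 4 = 9.
The greedy pick S2, S3, S1 costs 12; no covering selection beats 9.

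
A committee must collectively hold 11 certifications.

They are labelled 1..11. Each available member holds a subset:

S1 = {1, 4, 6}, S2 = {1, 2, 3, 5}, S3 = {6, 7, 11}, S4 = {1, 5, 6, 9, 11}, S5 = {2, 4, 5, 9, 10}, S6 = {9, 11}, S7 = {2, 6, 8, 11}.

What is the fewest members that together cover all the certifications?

S2 and S3 and S5 and S7 together: S2 ∪ S3 ∪ S5 ∪ S7 = {1, 2, 3, 4, 5, 6, 7, 8, 9, 10, 11} — every certification is covered.
Only S2 contains 3, so S2 is forced; the remaining 7 certifications need at least 3 more members (each remaining member adds at most 3) — so at least 4 members are needed, and 4 is optimal.

4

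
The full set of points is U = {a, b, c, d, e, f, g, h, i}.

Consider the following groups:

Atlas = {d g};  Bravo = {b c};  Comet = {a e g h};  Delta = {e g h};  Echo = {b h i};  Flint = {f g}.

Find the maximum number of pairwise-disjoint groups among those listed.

2

Atlas, Bravo are pairwise disjoint (Atlas={d,g}; Bravo={b,c}).
Every remaining group overlaps one of these, and no 3 of the listed groups are pairwise disjoint, so 2 is the maximum.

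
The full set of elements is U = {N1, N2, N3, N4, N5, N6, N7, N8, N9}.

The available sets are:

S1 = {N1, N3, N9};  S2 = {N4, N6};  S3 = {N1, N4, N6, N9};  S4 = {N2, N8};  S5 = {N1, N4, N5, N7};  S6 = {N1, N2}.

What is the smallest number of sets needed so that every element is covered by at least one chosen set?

Take {S1, S2, S4, S5}. Their union is {N1, N2, N3, N4, N5, N6, N7, N8, N9}, which is all 9 elements.
Only S5 contains N5, so S5 is forced; the remaining 5 elements need at least 3 more sets (each remaining set adds at most 2) — so at least 4 sets are needed, and 4 is optimal.

4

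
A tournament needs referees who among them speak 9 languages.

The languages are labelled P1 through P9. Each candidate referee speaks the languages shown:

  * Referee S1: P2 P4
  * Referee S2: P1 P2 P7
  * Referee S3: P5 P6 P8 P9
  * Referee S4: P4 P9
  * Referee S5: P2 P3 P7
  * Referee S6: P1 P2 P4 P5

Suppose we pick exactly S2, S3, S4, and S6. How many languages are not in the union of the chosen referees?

Union of S2, S3, S4, S6 = {P1, P2, P4, P5, P6, P7, P8, P9}.
Not covered: P3 — 1 language.

1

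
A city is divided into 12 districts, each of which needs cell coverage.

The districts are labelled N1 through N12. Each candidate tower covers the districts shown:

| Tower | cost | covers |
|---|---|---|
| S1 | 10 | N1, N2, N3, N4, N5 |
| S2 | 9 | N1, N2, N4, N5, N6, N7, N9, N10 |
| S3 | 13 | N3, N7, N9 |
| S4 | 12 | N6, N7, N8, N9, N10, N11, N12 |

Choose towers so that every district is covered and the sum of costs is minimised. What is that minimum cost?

22

S1, S4 together cover every district (S1 ∪ S4 = {N1, N2, N3, N4, N5, N6, N7, N8, N9, N10, N11, N12}); total cost 10 + 12 = 22.
The greedy pick S2, S4, S1 costs 31; no covering selection beats 22.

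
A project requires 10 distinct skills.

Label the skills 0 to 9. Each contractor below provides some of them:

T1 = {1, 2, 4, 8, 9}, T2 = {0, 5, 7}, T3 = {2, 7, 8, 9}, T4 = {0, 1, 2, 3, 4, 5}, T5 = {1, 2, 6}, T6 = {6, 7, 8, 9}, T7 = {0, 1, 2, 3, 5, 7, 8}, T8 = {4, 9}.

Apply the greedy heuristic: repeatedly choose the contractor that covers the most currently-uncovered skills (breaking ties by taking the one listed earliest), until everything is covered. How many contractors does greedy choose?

3

Greedy: pick T7 (covers 7 new) → pick T1 (covers 2 new) → pick T5 (covers 1 new). Total picks: 3.
(The true minimum cover uses only 2 contractors, so greedy is not optimal here.)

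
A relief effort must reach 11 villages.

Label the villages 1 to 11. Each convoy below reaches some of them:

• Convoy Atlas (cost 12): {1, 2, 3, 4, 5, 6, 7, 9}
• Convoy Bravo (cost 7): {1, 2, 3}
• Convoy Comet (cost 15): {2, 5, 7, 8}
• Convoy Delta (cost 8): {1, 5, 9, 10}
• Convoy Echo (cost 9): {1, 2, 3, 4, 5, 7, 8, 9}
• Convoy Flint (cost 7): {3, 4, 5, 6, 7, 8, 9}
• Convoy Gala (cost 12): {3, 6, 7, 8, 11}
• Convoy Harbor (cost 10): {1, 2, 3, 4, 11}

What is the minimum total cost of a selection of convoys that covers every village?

Delta, Flint, Harbor together cover every village (Delta ∪ Flint ∪ Harbor = {1, 2, 3, 4, 5, 6, 7, 8, 9, 10, 11}); total cost 8 + 7 + 10 = 25.
No covering selection has total cost below 25.

25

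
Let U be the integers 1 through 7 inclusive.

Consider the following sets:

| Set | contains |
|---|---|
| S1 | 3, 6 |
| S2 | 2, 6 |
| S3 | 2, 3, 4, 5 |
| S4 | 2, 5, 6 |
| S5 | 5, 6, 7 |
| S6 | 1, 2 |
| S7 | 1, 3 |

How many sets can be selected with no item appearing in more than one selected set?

S1, S6 are pairwise disjoint (S1={3,6}; S6={1,2}).
Every remaining set overlaps one of these, and no 3 of the listed sets are pairwise disjoint, so 2 is the maximum.

2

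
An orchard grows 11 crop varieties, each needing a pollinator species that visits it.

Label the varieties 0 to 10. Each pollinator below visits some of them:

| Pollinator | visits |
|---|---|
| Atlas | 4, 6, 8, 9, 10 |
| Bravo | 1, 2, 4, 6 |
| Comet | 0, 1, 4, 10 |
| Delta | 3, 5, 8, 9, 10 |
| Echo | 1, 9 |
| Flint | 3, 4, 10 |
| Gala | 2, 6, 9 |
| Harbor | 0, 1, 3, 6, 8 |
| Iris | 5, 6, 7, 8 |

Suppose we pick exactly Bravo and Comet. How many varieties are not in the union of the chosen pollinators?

Union of Bravo, Comet = {0, 1, 2, 4, 6, 10}.
Not covered: 3, 5, 7, 8, 9 — 5 varieties.

5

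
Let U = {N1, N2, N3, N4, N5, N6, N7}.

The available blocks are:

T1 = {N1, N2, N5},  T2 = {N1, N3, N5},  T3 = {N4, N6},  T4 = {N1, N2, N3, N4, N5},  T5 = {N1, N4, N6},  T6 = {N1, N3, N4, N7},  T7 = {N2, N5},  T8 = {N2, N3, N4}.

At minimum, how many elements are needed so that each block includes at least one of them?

The 2 elements {N4, N5} hit every block.
The blocks T2, T3 are pairwise disjoint, so any hitting set needs a separate element for each — at least 2. Hence 2 is optimal.

2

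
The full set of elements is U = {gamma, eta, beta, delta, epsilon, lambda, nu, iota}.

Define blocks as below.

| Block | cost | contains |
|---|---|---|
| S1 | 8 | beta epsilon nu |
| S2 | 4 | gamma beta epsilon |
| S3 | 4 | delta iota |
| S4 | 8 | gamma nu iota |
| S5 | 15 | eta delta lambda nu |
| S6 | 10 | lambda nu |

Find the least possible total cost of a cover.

S2, S3, S5 together cover every element (S2 ∪ S3 ∪ S5 = {gamma, eta, beta, delta, epsilon, lambda, nu, iota}); total cost 4 + 4 + 15 = 23.
No covering selection has total cost below 23.

23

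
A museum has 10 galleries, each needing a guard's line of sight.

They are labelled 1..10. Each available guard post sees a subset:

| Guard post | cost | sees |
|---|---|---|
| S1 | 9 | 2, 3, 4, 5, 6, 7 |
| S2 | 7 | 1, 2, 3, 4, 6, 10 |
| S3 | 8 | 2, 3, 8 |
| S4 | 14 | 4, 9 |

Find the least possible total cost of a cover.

S1, S2, S3, S4 together cover every gallery (S1 ∪ S2 ∪ S3 ∪ S4 = {1, 2, 3, 4, 5, 6, 7, 8, 9, 10}); total cost 9 + 7 + 8 + 14 = 38.
No covering selection has total cost below 38.

38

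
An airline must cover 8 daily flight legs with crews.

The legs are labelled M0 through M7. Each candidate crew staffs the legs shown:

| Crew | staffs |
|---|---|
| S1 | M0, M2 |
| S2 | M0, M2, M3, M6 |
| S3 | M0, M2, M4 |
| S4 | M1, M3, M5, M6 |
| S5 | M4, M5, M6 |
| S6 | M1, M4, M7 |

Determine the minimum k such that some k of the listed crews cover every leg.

S1 and S4 and S6 together: S1 ∪ S4 ∪ S6 = {M0, M1, M2, M3, M4, M5, M6, M7} — every leg is covered.
Only S6 contains M7, so S6 is forced; the remaining 5 legs need at least 2 more crews (each remaining crew adds at most 4) — so at least 3 crews are needed, and 3 is optimal.

3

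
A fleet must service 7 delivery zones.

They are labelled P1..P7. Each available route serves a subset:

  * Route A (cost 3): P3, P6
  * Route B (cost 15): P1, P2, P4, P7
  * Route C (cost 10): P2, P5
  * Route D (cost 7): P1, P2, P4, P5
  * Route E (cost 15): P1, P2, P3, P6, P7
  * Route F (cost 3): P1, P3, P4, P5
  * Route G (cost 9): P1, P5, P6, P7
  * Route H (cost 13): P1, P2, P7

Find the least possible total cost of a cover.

18

E, F together cover every zone (E ∪ F = {P1, P2, P3, P4, P5, P6, P7}); total cost 15 + 3 = 18.
The greedy pick F, A, H costs 19; no covering selection beats 18.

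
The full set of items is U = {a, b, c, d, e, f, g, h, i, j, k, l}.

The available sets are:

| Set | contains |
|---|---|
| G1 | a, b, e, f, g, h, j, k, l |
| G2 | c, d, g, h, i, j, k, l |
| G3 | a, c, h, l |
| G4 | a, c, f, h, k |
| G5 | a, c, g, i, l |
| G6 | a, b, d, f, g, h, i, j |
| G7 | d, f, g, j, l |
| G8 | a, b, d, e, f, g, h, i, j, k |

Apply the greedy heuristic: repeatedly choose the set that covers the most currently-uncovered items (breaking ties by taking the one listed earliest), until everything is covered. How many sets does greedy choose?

Greedy: pick G8 (covers 10 new) → pick G2 (covers 2 new). Total picks: 2.

2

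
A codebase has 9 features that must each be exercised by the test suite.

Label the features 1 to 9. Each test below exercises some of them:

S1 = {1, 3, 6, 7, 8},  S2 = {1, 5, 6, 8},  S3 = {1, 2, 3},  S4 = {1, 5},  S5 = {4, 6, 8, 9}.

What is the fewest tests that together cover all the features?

4

Take {S1, S3, S4, S5}. Their union is {1, 2, 3, 4, 5, 6, 7, 8, 9}, which is all 9 features.
No 3 of the 5 tests cover everything (all 10 combinations miss at least one feature), so 4 is optimal.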